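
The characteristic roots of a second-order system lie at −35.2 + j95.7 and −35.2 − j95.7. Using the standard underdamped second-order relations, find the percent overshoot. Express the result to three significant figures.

With σ = 35.2, ω_d = 95.7: ω_n = √(σ²+ω_d²) = 102 rad/s, ζ = σ/ω_n = 0.345.
%OS = 100·exp(−πζ/√(1−ζ²)) = 31.5%.

%OS ≈ 31.5%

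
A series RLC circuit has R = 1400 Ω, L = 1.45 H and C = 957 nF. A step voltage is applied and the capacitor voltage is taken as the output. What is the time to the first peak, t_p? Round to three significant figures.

t_p ≈ 0.00450 s

For a series RLC circuit (capacitor voltage as output), ω_n = 1/√(LC) = 1/√(1.45 H · 957 nF) = 849 rad/s.
ζ = (R/2)·√(C/L) = (1400/2)·√(957 nF/1.45 H) = 0.569.
ω_d = ω_n√(1−ζ²) = 698 rad/s. t_p = π/ω_d = 0.00450 s.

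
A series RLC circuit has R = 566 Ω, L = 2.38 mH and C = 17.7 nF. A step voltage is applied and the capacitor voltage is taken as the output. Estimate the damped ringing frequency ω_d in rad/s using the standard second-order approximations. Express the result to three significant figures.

ω_d ≈ 98000 rad/s

For a series RLC circuit (capacitor voltage as output), ω_n = 1/√(LC) = 1/√(2.38 mH · 17.7 nF) = 154000 rad/s.
ζ = (R/2)·√(C/L) = (566/2)·√(17.7 nF/2.38 mH) = 0.772.
ω_d = 154000·√(1 − 0.772²) = 98000 rad/s.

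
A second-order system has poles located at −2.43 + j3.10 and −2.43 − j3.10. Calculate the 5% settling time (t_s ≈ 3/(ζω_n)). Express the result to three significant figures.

For poles at −σ ± jω_d, ζω_n = σ = 2.43, so t_s ≈ 3/σ = 1.23 s.

t_s ≈ 1.23 s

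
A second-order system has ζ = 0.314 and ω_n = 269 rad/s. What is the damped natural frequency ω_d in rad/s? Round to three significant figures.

ω_d ≈ 255 rad/s

ω_d = ω_n√(1−ζ²) = 269·√0.901 = 255 rad/s.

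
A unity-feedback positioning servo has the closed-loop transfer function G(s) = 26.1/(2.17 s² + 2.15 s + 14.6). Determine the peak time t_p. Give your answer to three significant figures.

t_p ≈ 1.23 s

Dividing through by 2.17: denominator becomes s² + 0.9908 s + 6.728.
So ω_n = √6.728 = 2.59 rad/s and ζ = 0.9908/(2·2.59) = 0.191.
ω_d = ω_n√(1−ζ²) = 2.55 rad/s. t_p = π/ω_d = 1.23 s.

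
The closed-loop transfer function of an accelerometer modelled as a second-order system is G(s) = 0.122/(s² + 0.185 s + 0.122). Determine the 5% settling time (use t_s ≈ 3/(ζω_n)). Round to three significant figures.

ω_n = √0.122 = 0.349 rad/s; ζ = 0.185/(2·0.349) = 0.265.
t_s ≈ 3/(ζω_n) = 3/(0.265·0.349) = 32.4 s.

t_s ≈ 32.4 s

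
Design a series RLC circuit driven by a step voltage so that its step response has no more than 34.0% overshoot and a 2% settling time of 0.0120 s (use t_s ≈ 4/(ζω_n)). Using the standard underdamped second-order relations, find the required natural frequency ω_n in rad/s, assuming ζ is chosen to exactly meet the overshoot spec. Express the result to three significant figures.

ω_n ≈ 1030 rad/s

From %OS = 100·exp(−πζ/√(1−ζ²)), invert to get ζ = −ln(OS)/√(π² + ln²(OS)) with OS = 0.340.
−ln 0.340 = 1.079, so ζ = 1.079/√(π² + 1.164) = 0.325.
From t_s ≈ 4/(ζω_n): ω_n = 4/(ζ·t_s) = 4/(0.325·0.0120) = 1030 rad/s.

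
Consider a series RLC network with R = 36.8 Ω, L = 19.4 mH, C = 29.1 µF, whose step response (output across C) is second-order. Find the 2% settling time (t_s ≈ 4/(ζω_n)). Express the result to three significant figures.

t_s ≈ 0.00422 s

For a series RLC circuit (capacitor voltage as output), ω_n = 1/√(LC) = 1/√(19.4 mH · 29.1 µF) = 1330 rad/s.
ζ = (R/2)·√(C/L) = (36.8/2)·√(29.1 µF/19.4 mH) = 0.713.
t_s ≈ 4/(ζω_n) = 0.00422 s.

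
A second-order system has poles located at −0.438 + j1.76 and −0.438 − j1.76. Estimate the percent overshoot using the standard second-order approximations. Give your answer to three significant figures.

The poles are at −σ ± jω_d with σ = 0.438 and ω_d = 1.76, so ω_n = √(σ²+ω_d²) = 1.81 rad/s and ζ = σ/ω_n = 0.241.
%OS = 100·exp(−πζ/√(1−ζ²)) = 45.8%.

%OS ≈ 45.8%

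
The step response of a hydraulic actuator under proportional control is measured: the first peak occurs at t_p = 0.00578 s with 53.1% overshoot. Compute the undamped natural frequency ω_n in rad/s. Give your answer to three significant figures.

ω_n ≈ 554 rad/s

From the overshoot, ζ = −ln(OS)/√(π²+ln²(OS)) = 0.198.
t_p = π/ω_d ⇒ ω_d = 544 rad/s; then ω_n = ω_d/√(1−ζ²) = 554 rad/s.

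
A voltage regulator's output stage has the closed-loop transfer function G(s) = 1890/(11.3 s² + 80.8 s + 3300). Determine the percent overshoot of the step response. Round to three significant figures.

Dividing through by 11.3: denominator becomes s² + 7.150 s + 292.0.
So ω_n = √292.0 = 17.1 rad/s and ζ = 7.150/(2·17.1) = 0.209.
Overshoot: exp(−π·0.209/√(1−0.209²)) = 0.511, i.e. 51.1%.

%OS ≈ 51.1%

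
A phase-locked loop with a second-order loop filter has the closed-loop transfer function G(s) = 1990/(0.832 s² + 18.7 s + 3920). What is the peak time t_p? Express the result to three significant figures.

t_p ≈ 0.0464 s

Dividing through by 0.832: denominator becomes s² + 22.48 s + 4712.
So ω_n = √4712 = 68.6 rad/s and ζ = 22.48/(2·68.6) = 0.164.
The damped frequency ω_d = ω_n√(1−ζ²) = 67.7 rad/s. t_p = π/ω_d = 0.0464 s.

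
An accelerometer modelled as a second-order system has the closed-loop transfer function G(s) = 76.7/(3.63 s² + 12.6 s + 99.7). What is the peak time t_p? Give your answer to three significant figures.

t_p ≈ 0.635 s

Dividing through by 3.63: denominator becomes s² + 3.471 s + 27.47.
So ω_n = √27.47 = 5.24 rad/s and ζ = 3.471/(2·5.24) = 0.331.
The damped frequency ω_d = ω_n√(1−ζ²) = 4.95 rad/s. t_p = π/ω_d = 0.635 s.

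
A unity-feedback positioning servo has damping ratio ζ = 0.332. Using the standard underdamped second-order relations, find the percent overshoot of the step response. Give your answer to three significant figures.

For an underdamped second-order system, %OS = 100·exp(−πζ/√(1−ζ²)).
πζ/√(1−ζ²) = π·0.332/√(1−0.110) = 1.106, so %OS = 100·e^(−1.106) = 33.1%.

%OS ≈ 33.1%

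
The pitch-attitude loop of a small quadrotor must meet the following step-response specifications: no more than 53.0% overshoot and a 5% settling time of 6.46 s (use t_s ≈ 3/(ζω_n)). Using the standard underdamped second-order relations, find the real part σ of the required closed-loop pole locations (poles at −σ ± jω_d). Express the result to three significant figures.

σ ≈ 0.464

The settling-time spec alone fixes σ = ζω_n = 3/t_s = 3/6.46 = 0.464.
(Overshoot then fixes ζ = 0.198 and hence ω_d = σ·√(1−ζ²)/ζ = 2.30 rad/s.)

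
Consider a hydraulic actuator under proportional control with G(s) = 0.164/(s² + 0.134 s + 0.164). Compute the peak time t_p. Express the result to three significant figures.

t_p ≈ 7.87 s

Comparing the denominator to s² + 2ζω_n s + ω_n²: ω_n = √0.164 = 0.405 rad/s, and 2ζω_n = 0.134 so ζ = 0.134/(2·0.405) = 0.165.
The damped frequency ω_d = ω_n√(1−ζ²) = 0.399 rad/s. Then t_p = π/ω_d = 7.87 s.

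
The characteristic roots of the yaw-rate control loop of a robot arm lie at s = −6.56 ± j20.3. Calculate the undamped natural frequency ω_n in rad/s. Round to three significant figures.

|pole| = ω_n = √(6.56² + 20.3²) = 21.3 rad/s; ζ = cos θ = σ/ω_n = 0.307.

ω_n ≈ 21.3 rad/s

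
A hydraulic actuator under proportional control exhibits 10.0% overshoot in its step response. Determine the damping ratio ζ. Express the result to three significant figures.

Inverting the overshoot relation: ζ = |ln 0.100|/√(π² + ln²0.100) = 0.591.

ζ ≈ 0.591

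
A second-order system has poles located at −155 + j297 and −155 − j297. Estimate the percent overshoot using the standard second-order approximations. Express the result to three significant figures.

The poles are at −σ ± jω_d with σ = 155 and ω_d = 297, so ω_n = √(σ²+ω_d²) = 335 rad/s and ζ = σ/ω_n = 0.463.
Overshoot: exp(−π·0.463/√(1−0.463²)) = 0.194, i.e. 19.4%.

%OS ≈ 19.4%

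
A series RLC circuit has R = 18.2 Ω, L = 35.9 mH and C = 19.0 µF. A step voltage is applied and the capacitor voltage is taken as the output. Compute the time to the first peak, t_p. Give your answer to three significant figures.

For a series RLC circuit (capacitor voltage as output), ω_n = 1/√(LC) = 1/√(35.9 mH · 19.0 µF) = 1210 rad/s.
ζ = (R/2)·√(C/L) = (18.2/2)·√(19.0 µF/35.9 mH) = 0.209.
ω_d = ω_n√(1−ζ²) = 1180 rad/s. t_p = π/ω_d = 0.00265 s.

t_p ≈ 0.00265 s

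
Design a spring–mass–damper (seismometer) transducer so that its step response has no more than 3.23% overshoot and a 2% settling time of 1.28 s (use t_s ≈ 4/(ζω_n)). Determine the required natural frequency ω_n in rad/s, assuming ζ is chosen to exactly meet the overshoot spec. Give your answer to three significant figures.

ω_n ≈ 4.24 rad/s

ζ = −ln(OS)/√(π² + (ln OS)²). With OS = 0.0323, ln OS = −3.433 and ζ = 3.433/4.653 = 0.738.
From t_s ≈ 4/(ζω_n): ω_n = 4/(ζ·t_s) = 4/(0.738·1.28) = 4.24 rad/s.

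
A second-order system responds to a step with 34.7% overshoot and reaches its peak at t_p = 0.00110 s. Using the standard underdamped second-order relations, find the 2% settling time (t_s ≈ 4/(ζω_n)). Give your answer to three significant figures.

t_s ≈ 0.00416 s

From the overshoot, ζ = −ln(OS)/√(π²+ln²(OS)) = 0.319.
t_p = π/ω_d ⇒ ω_d = 2860 rad/s; then ω_n = ω_d/√(1−ζ²) = 3010 rad/s.
t_s ≈ 4/(ζω_n) = 4/(0.319·3010) = 0.00416 s.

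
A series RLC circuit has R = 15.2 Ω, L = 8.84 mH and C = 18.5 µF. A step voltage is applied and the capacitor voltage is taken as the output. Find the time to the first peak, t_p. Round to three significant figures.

t_p ≈ 0.00135 s

For a series RLC circuit (capacitor voltage as output), ω_n = 1/√(LC) = 1/√(8.84 mH · 18.5 µF) = 2470 rad/s.
ζ = (R/2)·√(C/L) = (15.2/2)·√(18.5 µF/8.84 mH) = 0.348.
ω_d = ω_n√(1−ζ²) = 2320 rad/s. t_p = π/ω_d = 0.00135 s.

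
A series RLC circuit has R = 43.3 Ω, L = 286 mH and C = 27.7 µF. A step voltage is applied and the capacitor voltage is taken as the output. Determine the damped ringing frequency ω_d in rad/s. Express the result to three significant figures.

ω_d ≈ 347 rad/s

For a series RLC circuit (capacitor voltage as output), ω_n = 1/√(LC) = 1/√(286 mH · 27.7 µF) = 355 rad/s.
ζ = (R/2)·√(C/L) = (43.3/2)·√(27.7 µF/286 mH) = 0.213.
ω_d = 355·√(1 − 0.213²) = 347 rad/s.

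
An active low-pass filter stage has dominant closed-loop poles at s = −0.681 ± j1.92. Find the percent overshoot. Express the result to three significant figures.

With σ = 0.681, ω_d = 1.92: ω_n = √(σ²+ω_d²) = 2.04 rad/s, ζ = σ/ω_n = 0.334.
Overshoot: exp(−π·0.334/√(1−0.334²)) = 0.328, i.e. 32.8%.

%OS ≈ 32.8%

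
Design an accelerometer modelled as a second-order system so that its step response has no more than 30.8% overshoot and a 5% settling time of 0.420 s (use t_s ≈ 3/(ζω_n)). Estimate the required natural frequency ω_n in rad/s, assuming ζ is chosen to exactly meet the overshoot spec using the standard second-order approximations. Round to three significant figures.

ζ = −ln(OS)/√(π² + (ln OS)²). With OS = 0.308, ln OS = −1.178 and ζ = 1.178/3.355 = 0.351.
Then ω_n = 3/(ζ t_s) = 3/(0.351 × 0.420) = 20.3 rad/s.

ω_n ≈ 20.3 rad/s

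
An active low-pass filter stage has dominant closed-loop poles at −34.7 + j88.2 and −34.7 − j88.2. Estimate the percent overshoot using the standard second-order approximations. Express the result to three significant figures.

%OS ≈ 29.1%

|pole| = ω_n = √(34.7² + 88.2²) = 94.8 rad/s; ζ = cos θ = σ/ω_n = 0.366.
%OS = 100·exp(−πζ/√(1−ζ²)) = 29.1%.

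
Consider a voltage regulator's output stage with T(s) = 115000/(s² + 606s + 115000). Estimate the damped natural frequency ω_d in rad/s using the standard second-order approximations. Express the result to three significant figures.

Comparing the denominator to s² + 2ζω_n s + ω_n²: ω_n = √115000 = 339 rad/s, and 2ζω_n = 606 so ζ = 606/(2·339) = 0.893.
The damped frequency ω_d = ω_n√(1−ζ²) = 152 rad/s.

ω_d ≈ 152 rad/s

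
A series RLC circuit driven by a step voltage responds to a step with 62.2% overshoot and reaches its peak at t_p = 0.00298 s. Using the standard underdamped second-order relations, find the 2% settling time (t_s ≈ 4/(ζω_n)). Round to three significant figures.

ζ from %OS: ζ = |ln 0.622|/√(π²+ln²0.622) = 0.149.
From t_p = π/ω_d, ω_d = π/0.00298 = 1050 rad/s, so ω_n = ω_d/√(1−ζ²) = 1070 rad/s.
t_s ≈ 4/(ζω_n) = 4/(0.149·1070) = 0.0251 s.

t_s ≈ 0.0251 s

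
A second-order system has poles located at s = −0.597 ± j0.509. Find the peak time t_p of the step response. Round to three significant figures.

t_p ≈ 6.17 s

t_p = π/ω_d with ω_d = 0.509 (the imaginary part), so t_p = 6.17 s.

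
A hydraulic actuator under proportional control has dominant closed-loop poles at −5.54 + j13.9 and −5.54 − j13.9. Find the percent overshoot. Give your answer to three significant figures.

%OS ≈ 28.6%

With σ = 5.54, ω_d = 13.9: ω_n = √(σ²+ω_d²) = 15.0 rad/s, ζ = σ/ω_n = 0.370.
%OS = 100·exp(−πζ/√(1−ζ²)) = 28.6%.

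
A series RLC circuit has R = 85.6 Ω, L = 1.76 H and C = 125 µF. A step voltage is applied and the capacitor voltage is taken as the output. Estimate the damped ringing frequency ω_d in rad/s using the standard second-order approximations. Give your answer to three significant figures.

ω_d ≈ 62.9 rad/s

For a series RLC circuit (capacitor voltage as output), ω_n = 1/√(LC) = 1/√(1.76 H · 125 µF) = 67.4 rad/s.
ζ = (R/2)·√(C/L) = (85.6/2)·√(125 µF/1.76 H) = 0.361.
The damped frequency ω_d = ω_n√(1−ζ²) = 62.9 rad/s.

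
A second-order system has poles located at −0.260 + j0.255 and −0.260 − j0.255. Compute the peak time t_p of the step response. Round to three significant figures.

t_p ≈ 12.3 s

t_p = π/ω_d with ω_d = 0.255 (the imaginary part), so t_p = 12.3 s.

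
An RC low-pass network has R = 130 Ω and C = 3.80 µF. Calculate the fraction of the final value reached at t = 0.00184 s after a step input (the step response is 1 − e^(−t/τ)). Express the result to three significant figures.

τ = RC = 130 × 3.80 µF = 0.000494 s.
y(t)/y_∞ = 1 − e^(−t/τ) = 1 − e^(−0.00184/0.000494) = 1 − e^(−3.72) = 0.976.

y/y_∞ ≈ 0.976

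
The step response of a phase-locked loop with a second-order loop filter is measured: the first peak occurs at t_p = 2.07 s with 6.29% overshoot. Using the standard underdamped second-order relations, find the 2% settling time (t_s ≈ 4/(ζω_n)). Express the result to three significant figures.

t_s ≈ 2.99 s

ζ from %OS: ζ = |ln 0.0629|/√(π²+ln²0.0629) = 0.661.
t_p = π/ω_d ⇒ ω_d = 1.52 rad/s; then ω_n = ω_d/√(1−ζ²) = 2.02 rad/s.
t_s ≈ 4/(ζω_n) = 4/(0.661·2.02) = 2.99 s.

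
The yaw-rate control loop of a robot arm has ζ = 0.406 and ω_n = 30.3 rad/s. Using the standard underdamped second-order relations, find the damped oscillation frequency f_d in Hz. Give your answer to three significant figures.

f_d ≈ 4.41 Hz

ω_d = ω_n√(1−ζ²) = 30.3·√0.835 = 27.7 rad/s.
f_d = ω_d/(2π) = 4.41 Hz.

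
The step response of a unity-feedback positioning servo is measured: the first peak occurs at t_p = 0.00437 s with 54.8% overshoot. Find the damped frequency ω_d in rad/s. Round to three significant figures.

t_p = π/ω_d, so ω_d = π/0.00437 = 719 rad/s.

ω_d ≈ 719 rad/s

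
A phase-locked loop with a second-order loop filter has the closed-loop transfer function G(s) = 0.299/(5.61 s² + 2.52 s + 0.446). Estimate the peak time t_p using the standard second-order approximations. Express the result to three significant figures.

t_p ≈ 18.4 s

Dividing through by 5.61: denominator becomes s² + 0.4492 s + 0.07950.
So ω_n = √0.07950 = 0.282 rad/s and ζ = 0.4492/(2·0.282) = 0.797.
ω_d = ω_n√(1−ζ²) = 0.170 rad/s. t_p = π/ω_d = 18.4 s.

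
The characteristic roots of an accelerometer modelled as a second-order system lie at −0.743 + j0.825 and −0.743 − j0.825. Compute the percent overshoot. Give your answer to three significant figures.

%OS ≈ 5.91%

The poles are at −σ ± jω_d with σ = 0.743 and ω_d = 0.825, so ω_n = √(σ²+ω_d²) = 1.11 rad/s and ζ = σ/ω_n = 0.669.
%OS = 100·exp(−πζ/√(1−ζ²)) = 5.91%.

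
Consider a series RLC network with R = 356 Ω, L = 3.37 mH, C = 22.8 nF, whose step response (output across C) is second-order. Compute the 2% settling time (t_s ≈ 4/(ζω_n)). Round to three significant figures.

For a series RLC circuit (capacitor voltage as output), ω_n = 1/√(LC) = 1/√(3.37 mH · 22.8 nF) = 114000 rad/s.
ζ = (R/2)·√(C/L) = (356/2)·√(22.8 nF/3.37 mH) = 0.463.
t_s ≈ 4/(ζω_n) = 0.0000757 s.

t_s ≈ 0.0000757 s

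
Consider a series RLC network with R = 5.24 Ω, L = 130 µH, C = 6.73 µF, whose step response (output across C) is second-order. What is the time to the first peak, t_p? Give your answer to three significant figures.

For a series RLC circuit (capacitor voltage as output), ω_n = 1/√(LC) = 1/√(130 µH · 6.73 µF) = 33800 rad/s.
ζ = (R/2)·√(C/L) = (5.24/2)·√(6.73 µF/130 µH) = 0.596.
The damped frequency ω_d = ω_n√(1−ζ²) = 27100 rad/s. t_p = π/ω_d = 0.000116 s.

t_p ≈ 0.000116 s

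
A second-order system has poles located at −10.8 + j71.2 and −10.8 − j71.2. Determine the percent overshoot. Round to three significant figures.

%OS ≈ 62.1%

With σ = 10.8, ω_d = 71.2: ω_n = √(σ²+ω_d²) = 72.0 rad/s, ζ = σ/ω_n = 0.150.
Overshoot: exp(−π·0.150/√(1−0.150²)) = 0.621, i.e. 62.1%.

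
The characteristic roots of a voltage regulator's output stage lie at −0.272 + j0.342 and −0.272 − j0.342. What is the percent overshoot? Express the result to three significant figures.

%OS ≈ 8.22%

The poles are at −σ ± jω_d with σ = 0.272 and ω_d = 0.342, so ω_n = √(σ²+ω_d²) = 0.437 rad/s and ζ = σ/ω_n = 0.622.
%OS = 100·exp(−πζ/√(1−ζ²)) = 8.22%.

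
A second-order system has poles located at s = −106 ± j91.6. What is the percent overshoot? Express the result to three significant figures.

%OS ≈ 2.64%

The poles are at −σ ± jω_d with σ = 106 and ω_d = 91.6, so ω_n = √(σ²+ω_d²) = 140 rad/s and ζ = σ/ω_n = 0.757.
Overshoot: exp(−π·0.757/√(1−0.757²)) = 0.0264, i.e. 2.64%.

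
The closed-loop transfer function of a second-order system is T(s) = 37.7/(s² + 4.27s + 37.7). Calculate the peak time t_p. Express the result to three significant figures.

t_p ≈ 0.546 s

ω_n = √37.7 = 6.14 rad/s; ζ = 4.27/(2·6.14) = 0.348.
ω_d = ω_n√(1−ζ²) = 5.76 rad/s. Then t_p = π/ω_d = 0.546 s.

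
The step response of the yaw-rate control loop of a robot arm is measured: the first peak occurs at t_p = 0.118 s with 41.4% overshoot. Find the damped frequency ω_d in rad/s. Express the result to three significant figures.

t_p = π/ω_d, so ω_d = π/0.118 = 26.6 rad/s.

ω_d ≈ 26.6 rad/s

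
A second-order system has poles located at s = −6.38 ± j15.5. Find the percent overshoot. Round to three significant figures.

With σ = 6.38, ω_d = 15.5: ω_n = √(σ²+ω_d²) = 16.8 rad/s, ζ = σ/ω_n = 0.381.
Overshoot: exp(−π·0.381/√(1−0.381²)) = 0.274, i.e. 27.4%.

%OS ≈ 27.4%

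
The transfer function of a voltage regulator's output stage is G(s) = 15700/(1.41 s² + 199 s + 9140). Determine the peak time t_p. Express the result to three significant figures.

Dividing through by 1.41: denominator becomes s² + 141.1 s + 6482.
So ω_n = √6482 = 80.5 rad/s and ζ = 141.1/(2·80.5) = 0.876.
ω_d = 80.5·√(1 − 0.876²) = 38.8 rad/s. t_p = π/ω_d = 0.0810 s.

t_p ≈ 0.0810 s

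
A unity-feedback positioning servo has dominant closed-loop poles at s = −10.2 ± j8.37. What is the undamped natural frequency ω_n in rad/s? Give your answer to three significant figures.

The poles are at −σ ± jω_d with σ = 10.2 and ω_d = 8.37, so ω_n = √(σ²+ω_d²) = 13.2 rad/s and ζ = σ/ω_n = 0.773.

ω_n ≈ 13.2 rad/s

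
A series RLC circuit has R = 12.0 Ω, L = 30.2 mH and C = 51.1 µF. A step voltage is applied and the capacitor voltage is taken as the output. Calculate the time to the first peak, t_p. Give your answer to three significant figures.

t_p ≈ 0.00403 s

For a series RLC circuit (capacitor voltage as output), ω_n = 1/√(LC) = 1/√(30.2 mH · 51.1 µF) = 805 rad/s.
ζ = (R/2)·√(C/L) = (12.0/2)·√(51.1 µF/30.2 mH) = 0.247.
The damped frequency ω_d = ω_n√(1−ζ²) = 780 rad/s. t_p = π/ω_d = 0.00403 s.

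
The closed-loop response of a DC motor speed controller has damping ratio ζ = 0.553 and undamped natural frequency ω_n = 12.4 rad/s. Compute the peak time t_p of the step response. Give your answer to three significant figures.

The damped frequency is ω_d = ω_n√(1−ζ²) = 12.4·√(1−0.306) = 10.3 rad/s.
Peak time t_p = π/ω_d = π/10.3 = 0.304 s.

t_p ≈ 0.304 s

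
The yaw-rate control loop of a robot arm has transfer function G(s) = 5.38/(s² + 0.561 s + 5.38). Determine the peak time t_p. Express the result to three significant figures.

t_p ≈ 1.36 s

ω_n = √5.38 = 2.32 rad/s; ζ = 0.561/(2·2.32) = 0.121.
ω_d = ω_n√(1−ζ²) = 2.30 rad/s. Then t_p = π/ω_d = 1.36 s.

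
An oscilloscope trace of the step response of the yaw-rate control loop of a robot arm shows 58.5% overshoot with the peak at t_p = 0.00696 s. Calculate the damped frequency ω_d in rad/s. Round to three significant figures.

t_p = π/ω_d, so ω_d = π/0.00696 = 451 rad/s.

ω_d ≈ 451 rad/s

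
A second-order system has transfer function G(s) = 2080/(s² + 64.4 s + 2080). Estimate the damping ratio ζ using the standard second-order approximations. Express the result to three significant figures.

ζ ≈ 0.706

Comparing the denominator to s² + 2ζω_n s + ω_n²: ω_n = √2080 = 45.6 rad/s, and 2ζω_n = 64.4 so ζ = 64.4/(2·45.6) = 0.706.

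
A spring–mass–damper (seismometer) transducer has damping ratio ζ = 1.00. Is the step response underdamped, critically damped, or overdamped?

critically damped

Since ζ = 1, the system is critically damped.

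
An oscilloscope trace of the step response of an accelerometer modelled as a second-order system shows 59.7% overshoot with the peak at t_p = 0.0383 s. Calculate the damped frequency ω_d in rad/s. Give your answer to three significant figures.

t_p = π/ω_d, so ω_d = π/0.0383 = 82.0 rad/s.

ω_d ≈ 82.0 rad/s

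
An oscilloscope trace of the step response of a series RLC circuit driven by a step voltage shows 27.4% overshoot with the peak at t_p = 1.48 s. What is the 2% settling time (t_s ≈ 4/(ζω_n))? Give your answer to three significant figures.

t_s ≈ 4.57 s

ζ from %OS: ζ = |ln 0.274|/√(π²+ln²0.274) = 0.381.
From t_p = π/ω_d, ω_d = π/1.48 = 2.12 rad/s, so ω_n = ω_d/√(1−ζ²) = 2.30 rad/s.
t_s ≈ 4/(ζω_n) = 4/(0.381·2.30) = 4.57 s.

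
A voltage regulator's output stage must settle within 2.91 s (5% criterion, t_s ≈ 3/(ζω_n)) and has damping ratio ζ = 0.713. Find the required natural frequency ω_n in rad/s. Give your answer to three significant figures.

Rearranging t_s ≈ 3/(ζω_n) gives ω_n = 3/(ζ·t_s) = 3/(0.713 × 2.91) = 1.45 rad/s.

ω_n ≈ 1.45 rad/s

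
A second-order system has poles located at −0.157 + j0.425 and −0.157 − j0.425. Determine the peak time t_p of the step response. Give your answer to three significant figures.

t_p ≈ 7.39 s

t_p = π/ω_d with ω_d = 0.425 (the imaginary part), so t_p = 7.39 s.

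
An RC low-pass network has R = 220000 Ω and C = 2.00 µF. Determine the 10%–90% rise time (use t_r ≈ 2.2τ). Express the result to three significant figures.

t_r ≈ 0.968 s

τ = RC = 220000 × 2.00 µF = 0.440 s.
t_r ≈ 2.2τ = 0.968 s.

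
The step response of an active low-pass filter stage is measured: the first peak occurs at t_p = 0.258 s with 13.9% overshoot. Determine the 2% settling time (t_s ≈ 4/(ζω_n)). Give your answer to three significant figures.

The overshoot fixes ζ = −ln(OS)/√(π²+ln²(OS)) = 0.532.
From t_p = π/ω_d, ω_d = π/0.258 = 12.2 rad/s, so ω_n = ω_d/√(1−ζ²) = 14.4 rad/s.
t_s ≈ 4/(ζω_n) = 4/(0.532·14.4) = 0.523 s.

t_s ≈ 0.523 s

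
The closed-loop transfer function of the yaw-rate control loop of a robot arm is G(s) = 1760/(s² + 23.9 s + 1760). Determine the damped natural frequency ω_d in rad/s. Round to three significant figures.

ω_d ≈ 40.2 rad/s

Matching coefficients with s² + 2ζω_n s + ω_n² gives ω_n² = 1760 ⇒ ω_n = 42.0 rad/s, and ζ = 23.9/(2ω_n) = 0.285.
The damped frequency ω_d = ω_n√(1−ζ²) = 40.2 rad/s.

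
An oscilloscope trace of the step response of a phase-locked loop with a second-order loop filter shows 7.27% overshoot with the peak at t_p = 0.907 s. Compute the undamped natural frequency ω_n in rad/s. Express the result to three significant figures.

From the overshoot, ζ = −ln(OS)/√(π²+ln²(OS)) = 0.641.
t_p = π/ω_d ⇒ ω_d = 3.46 rad/s; then ω_n = ω_d/√(1−ζ²) = 4.51 rad/s.

ω_n ≈ 4.51 rad/s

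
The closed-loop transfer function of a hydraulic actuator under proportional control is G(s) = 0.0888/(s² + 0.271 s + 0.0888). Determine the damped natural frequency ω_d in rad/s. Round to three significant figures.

ω_d ≈ 0.265 rad/s

ω_n = √0.0888 = 0.298 rad/s; ζ = 0.271/(2·0.298) = 0.455.
ω_d = ω_n√(1−ζ²) = 0.265 rad/s.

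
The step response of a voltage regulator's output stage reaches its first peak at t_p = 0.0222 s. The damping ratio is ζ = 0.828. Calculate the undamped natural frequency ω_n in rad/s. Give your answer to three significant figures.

ω_n ≈ 252 rad/s

Peak time t_p = π/ω_d, so ω_d = π/t_p = π/0.0222 = 142 rad/s.
ω_n = ω_d/√(1−ζ²) = 142/√0.314 = 252 rad/s.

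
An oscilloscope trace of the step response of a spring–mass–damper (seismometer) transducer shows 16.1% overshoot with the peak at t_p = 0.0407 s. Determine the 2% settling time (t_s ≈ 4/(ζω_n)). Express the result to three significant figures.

The overshoot fixes ζ = −ln(OS)/√(π²+ln²(OS)) = 0.503.
t_p = π/ω_d ⇒ ω_d = 77.2 rad/s; then ω_n = ω_d/√(1−ζ²) = 89.3 rad/s.
t_s ≈ 4/(ζω_n) = 4/(0.503·89.3) = 0.0891 s.

t_s ≈ 0.0891 s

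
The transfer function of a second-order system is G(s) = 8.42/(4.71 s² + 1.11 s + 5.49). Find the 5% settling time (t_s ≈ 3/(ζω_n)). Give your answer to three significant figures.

t_s ≈ 25.5 s

Dividing through by 4.71: denominator becomes s² + 0.2357 s + 1.166.
So ω_n = √1.166 = 1.08 rad/s and ζ = 0.2357/(2·1.08) = 0.109.
t_s ≈ 3/(ζω_n) = 25.5 s.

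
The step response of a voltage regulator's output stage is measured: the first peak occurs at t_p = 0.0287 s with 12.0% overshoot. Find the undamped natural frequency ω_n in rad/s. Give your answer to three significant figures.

The overshoot fixes ζ = −ln(OS)/√(π²+ln²(OS)) = 0.559.
t_p = π/ω_d ⇒ ω_d = 109 rad/s; then ω_n = ω_d/√(1−ζ²) = 132 rad/s.

ω_n ≈ 132 rad/s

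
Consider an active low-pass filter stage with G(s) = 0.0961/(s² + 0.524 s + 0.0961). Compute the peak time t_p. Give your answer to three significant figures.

t_p ≈ 19.0 s

Matching coefficients with s² + 2ζω_n s + ω_n² gives ω_n² = 0.0961 ⇒ ω_n = 0.310 rad/s, and ζ = 0.524/(2ω_n) = 0.845.
ω_d = 0.310·√(1 − 0.845²) = 0.166 rad/s. Then t_p = π/ω_d = 19.0 s.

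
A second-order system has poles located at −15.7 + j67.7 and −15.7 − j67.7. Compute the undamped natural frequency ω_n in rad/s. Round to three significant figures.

ω_n ≈ 69.5 rad/s

The poles are at −σ ± jω_d with σ = 15.7 and ω_d = 67.7, so ω_n = √(σ²+ω_d²) = 69.5 rad/s and ζ = σ/ω_n = 0.226.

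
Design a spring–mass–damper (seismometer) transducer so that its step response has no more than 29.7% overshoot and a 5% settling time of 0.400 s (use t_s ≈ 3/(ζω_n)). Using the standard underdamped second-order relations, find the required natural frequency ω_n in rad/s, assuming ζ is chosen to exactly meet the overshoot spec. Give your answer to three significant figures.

ω_n ≈ 20.8 rad/s

Inverting the overshoot relation: ζ = |ln 0.297|/√(π² + ln²0.297) = 0.360.
Then ω_n = 3/(ζ t_s) = 3/(0.360 × 0.400) = 20.8 rad/s.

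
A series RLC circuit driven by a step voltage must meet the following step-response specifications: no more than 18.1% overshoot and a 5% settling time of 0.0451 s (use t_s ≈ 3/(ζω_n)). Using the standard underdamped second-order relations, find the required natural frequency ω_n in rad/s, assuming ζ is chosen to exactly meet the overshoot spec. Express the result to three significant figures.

ζ = −ln(OS)/√(π² + (ln OS)²). With OS = 0.181, ln OS = −1.709 and ζ = 1.709/3.576 = 0.478.
Then ω_n = 3/(ζ t_s) = 3/(0.478 × 0.0451) = 139 rad/s.

ω_n ≈ 139 rad/s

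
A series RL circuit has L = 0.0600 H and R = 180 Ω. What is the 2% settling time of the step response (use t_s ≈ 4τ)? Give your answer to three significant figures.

t_s ≈ 0.00133 s

τ = L/R = 0.0600/180 = 0.000333 s.
t_s ≈ 4τ = 0.00133 s.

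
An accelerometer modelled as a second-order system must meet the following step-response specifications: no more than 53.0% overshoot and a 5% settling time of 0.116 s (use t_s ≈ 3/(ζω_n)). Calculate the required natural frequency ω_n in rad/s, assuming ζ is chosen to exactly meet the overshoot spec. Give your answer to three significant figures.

ω_n ≈ 131 rad/s

ζ = −ln(OS)/√(π² + (ln OS)²). With OS = 0.530, ln OS = −0.6349 and ζ = 0.6349/3.205 = 0.198.
Then ω_n = 3/(ζ t_s) = 3/(0.198 × 0.116) = 131 rad/s.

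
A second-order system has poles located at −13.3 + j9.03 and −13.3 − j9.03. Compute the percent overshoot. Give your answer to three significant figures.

%OS ≈ 0.978%

With σ = 13.3, ω_d = 9.03: ω_n = √(σ²+ω_d²) = 16.1 rad/s, ζ = σ/ω_n = 0.827.
%OS = 100 e^{−πζ/√(1−ζ²)} with ζ = 0.827 gives 0.978%.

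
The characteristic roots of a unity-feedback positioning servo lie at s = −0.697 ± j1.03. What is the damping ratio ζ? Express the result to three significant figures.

|pole| = ω_n = √(0.697² + 1.03²) = 1.24 rad/s; ζ = cos θ = σ/ω_n = 0.560.

ζ ≈ 0.560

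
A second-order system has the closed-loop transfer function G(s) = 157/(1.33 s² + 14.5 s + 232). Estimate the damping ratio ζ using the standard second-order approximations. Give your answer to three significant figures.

Dividing through by 1.33: denominator becomes s² + 10.90 s + 174.4.
So ω_n = √174.4 = 13.2 rad/s and ζ = 10.90/(2·13.2) = 0.413.

ζ ≈ 0.413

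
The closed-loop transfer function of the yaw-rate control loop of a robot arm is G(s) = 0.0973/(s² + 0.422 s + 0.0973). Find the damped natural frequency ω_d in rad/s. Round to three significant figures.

ω_d ≈ 0.230 rad/s

Comparing the denominator to s² + 2ζω_n s + ω_n²: ω_n = √0.0973 = 0.312 rad/s, and 2ζω_n = 0.422 so ζ = 0.422/(2·0.312) = 0.676.
ω_d = 0.312·√(1 − 0.676²) = 0.230 rad/s.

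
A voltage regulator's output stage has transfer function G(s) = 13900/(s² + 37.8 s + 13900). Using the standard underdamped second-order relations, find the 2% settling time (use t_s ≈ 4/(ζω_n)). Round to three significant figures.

Comparing the denominator to s² + 2ζω_n s + ω_n²: ω_n = √13900 = 118 rad/s, and 2ζω_n = 37.8 so ζ = 37.8/(2·118) = 0.160.
t_s ≈ 4/(ζω_n) = 4/(0.160·118) = 0.212 s.

t_s ≈ 0.212 s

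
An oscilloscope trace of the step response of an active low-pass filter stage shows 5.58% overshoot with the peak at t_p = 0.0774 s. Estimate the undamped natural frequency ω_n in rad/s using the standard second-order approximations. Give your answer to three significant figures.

The overshoot fixes ζ = −ln(OS)/√(π²+ln²(OS)) = 0.677.
t_p = π/ω_d ⇒ ω_d = 40.6 rad/s; then ω_n = ω_d/√(1−ζ²) = 55.1 rad/s.

ω_n ≈ 55.1 rad/s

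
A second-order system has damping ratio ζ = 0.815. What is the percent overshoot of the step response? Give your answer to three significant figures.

%OS ≈ 1.21%

For an underdamped second-order system, %OS = 100·exp(−πζ/√(1−ζ²)).
πζ/√(1−ζ²) = π·0.815/√(1−0.664) = 4.419, so %OS = 100·e^(−4.419) = 1.21%.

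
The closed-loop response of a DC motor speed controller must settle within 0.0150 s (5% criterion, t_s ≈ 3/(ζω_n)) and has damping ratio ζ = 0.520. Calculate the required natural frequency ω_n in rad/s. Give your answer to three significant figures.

ω_n ≈ 385 rad/s

Rearranging t_s ≈ 3/(ζω_n) gives ω_n = 3/(ζ·t_s) = 3/(0.520 × 0.0150) = 385 rad/s.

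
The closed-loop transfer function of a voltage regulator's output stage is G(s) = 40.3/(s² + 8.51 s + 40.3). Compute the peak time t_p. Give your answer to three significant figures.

Comparing the denominator to s² + 2ζω_n s + ω_n²: ω_n = √40.3 = 6.35 rad/s, and 2ζω_n = 8.51 so ζ = 8.51/(2·6.35) = 0.670.
ω_d = 6.35·√(1 − 0.670²) = 4.71 rad/s. Then t_p = π/ω_d = 0.667 s.

t_p ≈ 0.667 s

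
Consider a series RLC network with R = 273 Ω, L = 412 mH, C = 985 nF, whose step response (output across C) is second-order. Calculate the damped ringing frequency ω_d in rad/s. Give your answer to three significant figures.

For a series RLC circuit (capacitor voltage as output), ω_n = 1/√(LC) = 1/√(412 mH · 985 nF) = 1570 rad/s.
ζ = (R/2)·√(C/L) = (273/2)·√(985 nF/412 mH) = 0.211.
ω_d = ω_n√(1−ζ²) = 1530 rad/s.

ω_d ≈ 1530 rad/s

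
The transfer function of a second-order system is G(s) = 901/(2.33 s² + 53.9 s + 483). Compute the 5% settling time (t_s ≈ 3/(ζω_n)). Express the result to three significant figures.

Dividing through by 2.33: denominator becomes s² + 23.13 s + 207.3.
So ω_n = √207.3 = 14.4 rad/s and ζ = 23.13/(2·14.4) = 0.803.
t_s ≈ 3/(ζω_n) = 0.259 s.

t_s ≈ 0.259 s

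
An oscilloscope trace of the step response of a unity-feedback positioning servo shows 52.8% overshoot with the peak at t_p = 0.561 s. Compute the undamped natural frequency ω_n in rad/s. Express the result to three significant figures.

The overshoot fixes ζ = −ln(OS)/√(π²+ln²(OS)) = 0.199.
From t_p = π/ω_d, ω_d = π/0.561 = 5.60 rad/s, so ω_n = ω_d/√(1−ζ²) = 5.71 rad/s.

ω_n ≈ 5.71 rad/s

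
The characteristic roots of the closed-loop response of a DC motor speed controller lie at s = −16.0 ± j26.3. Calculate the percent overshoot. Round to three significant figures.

|pole| = ω_n = √(16.0² + 26.3²) = 30.8 rad/s; ζ = cos θ = σ/ω_n = 0.520.
%OS = 100 e^{−πζ/√(1−ζ²)} with ζ = 0.520 gives 14.8%.

%OS ≈ 14.8%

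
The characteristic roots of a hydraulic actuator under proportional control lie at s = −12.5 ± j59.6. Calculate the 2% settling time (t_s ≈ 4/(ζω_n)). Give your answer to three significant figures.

For poles at −σ ± jω_d, ζω_n = σ = 12.5, so t_s ≈ 4/σ = 0.320 s.

t_s ≈ 0.320 s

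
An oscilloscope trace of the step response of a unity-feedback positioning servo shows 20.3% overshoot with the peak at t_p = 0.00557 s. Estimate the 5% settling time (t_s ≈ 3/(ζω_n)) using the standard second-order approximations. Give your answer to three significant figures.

t_s ≈ 0.0105 s

ζ from %OS: ζ = |ln 0.203|/√(π²+ln²0.203) = 0.453.
From t_p = π/ω_d, ω_d = π/0.00557 = 564 rad/s, so ω_n = ω_d/√(1−ζ²) = 633 rad/s.
t_s ≈ 3/(ζω_n) = 3/(0.453·633) = 0.0105 s.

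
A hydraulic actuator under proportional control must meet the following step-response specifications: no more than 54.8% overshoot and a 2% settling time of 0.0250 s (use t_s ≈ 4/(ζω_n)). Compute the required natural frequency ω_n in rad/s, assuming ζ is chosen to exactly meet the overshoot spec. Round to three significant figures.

Inverting the overshoot relation: ζ = |ln 0.548|/√(π² + ln²0.548) = 0.188.
Then ω_n = 4/(ζ t_s) = 4/(0.188 × 0.0250) = 851 rad/s.

ω_n ≈ 851 rad/s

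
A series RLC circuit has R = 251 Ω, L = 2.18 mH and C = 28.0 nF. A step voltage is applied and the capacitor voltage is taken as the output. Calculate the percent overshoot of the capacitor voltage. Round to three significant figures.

%OS ≈ 20.6%

For a series RLC circuit (capacitor voltage as output), ω_n = 1/√(LC) = 1/√(2.18 mH · 28.0 nF) = 128000 rad/s.
ζ = (R/2)·√(C/L) = (251/2)·√(28.0 nF/2.18 mH) = 0.450.
%OS = 100·exp(−πζ/√(1−ζ²)) = 20.6%.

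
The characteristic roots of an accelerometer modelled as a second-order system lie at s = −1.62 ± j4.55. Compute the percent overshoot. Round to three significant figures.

%OS ≈ 32.7%

With σ = 1.62, ω_d = 4.55: ω_n = √(σ²+ω_d²) = 4.83 rad/s, ζ = σ/ω_n = 0.335.
%OS = 100·exp(−πζ/√(1−ζ²)) = 32.7%.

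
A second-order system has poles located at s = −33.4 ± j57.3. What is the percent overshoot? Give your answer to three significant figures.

The poles are at −σ ± jω_d with σ = 33.4 and ω_d = 57.3, so ω_n = √(σ²+ω_d²) = 66.3 rad/s and ζ = σ/ω_n = 0.504.
Overshoot: exp(−π·0.504/√(1−0.504²)) = 0.160, i.e. 16.0%.

%OS ≈ 16.0%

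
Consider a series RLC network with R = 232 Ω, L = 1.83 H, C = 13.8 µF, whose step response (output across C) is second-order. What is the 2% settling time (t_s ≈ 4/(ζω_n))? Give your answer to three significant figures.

t_s ≈ 0.0631 s

For a series RLC circuit (capacitor voltage as output), ω_n = 1/√(LC) = 1/√(1.83 H · 13.8 µF) = 199 rad/s.
ζ = (R/2)·√(C/L) = (232/2)·√(13.8 µF/1.83 H) = 0.319.
t_s ≈ 4/(ζω_n) = 0.0631 s.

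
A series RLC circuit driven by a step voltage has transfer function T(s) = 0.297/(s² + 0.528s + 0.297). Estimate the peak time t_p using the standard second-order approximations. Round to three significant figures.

ω_n = √0.297 = 0.545 rad/s; ζ = 0.528/(2·0.545) = 0.484.
ω_d = 0.545·√(1 − 0.484²) = 0.477 rad/s. Then t_p = π/ω_d = 6.59 s.

t_p ≈ 6.59 s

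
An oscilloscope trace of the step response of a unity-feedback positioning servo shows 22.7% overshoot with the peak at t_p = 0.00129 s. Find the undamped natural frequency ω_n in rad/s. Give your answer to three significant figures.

ω_n ≈ 2690 rad/s

The overshoot fixes ζ = −ln(OS)/√(π²+ln²(OS)) = 0.427.
From t_p = π/ω_d, ω_d = π/0.00129 = 2440 rad/s, so ω_n = ω_d/√(1−ζ²) = 2690 rad/s.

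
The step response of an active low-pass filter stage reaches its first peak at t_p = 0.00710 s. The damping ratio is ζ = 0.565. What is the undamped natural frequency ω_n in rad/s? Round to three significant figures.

Peak time t_p = π/ω_d, so ω_d = π/t_p = π/0.00710 = 442 rad/s.
ω_n = ω_d/√(1−ζ²) = 442/√0.681 = 536 rad/s.

ω_n ≈ 536 rad/s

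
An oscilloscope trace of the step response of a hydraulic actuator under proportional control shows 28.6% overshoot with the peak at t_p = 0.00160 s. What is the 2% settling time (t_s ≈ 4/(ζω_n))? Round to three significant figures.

t_s ≈ 0.00511 s

From the overshoot, ζ = −ln(OS)/√(π²+ln²(OS)) = 0.370.
t_p = π/ω_d ⇒ ω_d = 1960 rad/s; then ω_n = ω_d/√(1−ζ²) = 2110 rad/s.
t_s ≈ 4/(ζω_n) = 4/(0.370·2110) = 0.00511 s.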